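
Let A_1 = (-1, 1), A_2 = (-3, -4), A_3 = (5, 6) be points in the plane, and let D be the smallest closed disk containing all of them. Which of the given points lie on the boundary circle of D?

Side lengths²: A_1A_2² = 29, A_1A_3² = 61, A_2A_3² = 164.
Since A_2A_3² = 164 ≥ 61 + 29 = 90, the angle opposite A_2A_3 is not acute, so the smallest enclosing circle has A_2A_3 as diameter.
Centre = midpoint of A_2A_3 = (1, 1), r² = 164/4 = 41.
The points at distance exactly r from the centre are A_2, A_3 — 2 points.

A_2, A_3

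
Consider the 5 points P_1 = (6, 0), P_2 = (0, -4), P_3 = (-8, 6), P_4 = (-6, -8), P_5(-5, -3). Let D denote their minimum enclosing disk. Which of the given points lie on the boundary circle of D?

A smallest enclosing disk is always determined by at most three of the input points on its boundary.
The minimum enclosing circle is determined by three boundary points: P_1, P_3, P_4.
Their circumcentre is (-56/23, -8/23) with r² = 37700/529.
The farthest remaining point P_2 is at distance² 10192/529 ≤ 37700/529.
The points at distance exactly r from the centre are P_1, P_3, P_4 — 3 points.

P_1, P_3, P_4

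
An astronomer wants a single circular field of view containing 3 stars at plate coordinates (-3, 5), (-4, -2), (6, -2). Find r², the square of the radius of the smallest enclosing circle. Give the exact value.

Call the three points A, B, C in the order given.
Side lengths²: AB² = 50, AC² = 130, BC² = 100.
Since AC² = 130 < 100 + 50 = 150, the triangle is acute, so the smallest enclosing circle is the circumcircle.
Circumcentre = (1, 6/7), r² = 1625/49.

1625/49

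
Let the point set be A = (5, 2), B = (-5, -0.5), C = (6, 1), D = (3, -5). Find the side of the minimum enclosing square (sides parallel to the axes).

The bounding box has width 11 and height 7.
An axis-aligned square enclosing the set must have side ≥ max(width, height).
So the minimum side is max(11, 7) = 11.

11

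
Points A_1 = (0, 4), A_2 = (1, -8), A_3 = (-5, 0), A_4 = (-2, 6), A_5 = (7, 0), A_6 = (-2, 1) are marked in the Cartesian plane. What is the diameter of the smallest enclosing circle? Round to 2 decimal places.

14.34

The minimum enclosing circle of a finite set is fixed by two of the points (as a diameter) or three (as a circumcircle).
The minimum enclosing circle is determined by three boundary points: A_2, A_4, A_5.
Their circumcentre is (-1/9, -11/12) with r² = 66625/1296.
The farthest remaining point A_3 is at distance² 32065/1296 ≤ 66625/1296.
Diameter = 2r = 2√(66625/1296) ≈ 14.34.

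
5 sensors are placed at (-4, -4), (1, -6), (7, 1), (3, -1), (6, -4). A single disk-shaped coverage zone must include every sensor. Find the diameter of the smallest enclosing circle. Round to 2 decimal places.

By Welzl's lemma the MEC is supported by two points (diametrically opposite) or three points (on a circumcircle).
The farthest pair is (-4, -4)–(7, 1) with squared distance 146. The circle on this segment as diameter has centre (1.5, -1.5) and r² = 146/4 = 36.5.
Check (1, -6): distance² to centre = 20.5 ≤ 36.5, so it lies inside.
All remaining points lie in this disk, and no smaller disk contains both endpoints, so this is the minimum enclosing circle.
Diameter = 2r = 2√(36.5) ≈ 12.08.

12.08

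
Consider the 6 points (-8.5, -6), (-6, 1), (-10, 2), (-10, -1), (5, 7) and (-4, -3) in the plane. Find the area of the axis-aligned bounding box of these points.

195

x ranges over [-10, 5], width 15.
y ranges over [-6, 7], height 13.
Area = 15 × 13 = 195.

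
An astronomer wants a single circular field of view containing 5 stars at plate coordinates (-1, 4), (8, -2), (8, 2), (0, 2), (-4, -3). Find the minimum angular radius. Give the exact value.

A smallest enclosing disk is always determined by at most three of the input points on its boundary.
The farthest pair is (8, 2)–(-4, -3) with squared distance 169. The circle on this segment as diameter has centre (2, -0.5) and r² = 169/4 = 42.25.
Check (-1, 4): distance² to centre = 29.25 ≤ 42.25, so it lies inside.
All remaining points lie in this disk, and no smaller disk contains both endpoints, so this is the minimum enclosing circle.
r = √(42.25) = 6.5.

6.5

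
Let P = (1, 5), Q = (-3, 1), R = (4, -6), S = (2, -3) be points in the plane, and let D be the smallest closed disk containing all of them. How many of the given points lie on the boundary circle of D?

By Welzl's lemma the MEC is supported by two points (diametrically opposite) or three points (on a circumcircle).
The farthest pair is P–R with squared distance 130. The circle on this segment as diameter has centre (2.5, -0.5) and r² = 130/4 = 32.5.
Check Q: distance² to centre = 32.5 ≤ 32.5, so it lies inside.
All remaining points lie in this disk, and no smaller disk contains both endpoints, so this is the minimum enclosing circle.
The points at distance exactly r from the centre are P, Q, R — 3 points.

3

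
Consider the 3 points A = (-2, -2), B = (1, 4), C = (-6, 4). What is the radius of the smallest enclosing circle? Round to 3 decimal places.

4.031

Side lengths²: AB² = 45, AC² = 52, BC² = 49.
Since AC² = 52 < 49 + 45 = 94, the triangle is acute, so the smallest enclosing circle is the circumcircle.
Circumcentre = (-2.5, 2), r² = 16.25.
r = √(16.25) ≈ 4.031.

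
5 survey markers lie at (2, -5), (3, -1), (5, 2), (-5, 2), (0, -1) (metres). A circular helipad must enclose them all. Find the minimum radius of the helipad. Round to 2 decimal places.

The minimum enclosing circle is determined by three boundary points: (2, -5), (5, 2), (-5, 2).
Their circumcentre is (0, 0) with r² = 29.
The farthest remaining point (3, -1) is at distance² 10 ≤ 29.
r = √29 ≈ 5.39.

5.39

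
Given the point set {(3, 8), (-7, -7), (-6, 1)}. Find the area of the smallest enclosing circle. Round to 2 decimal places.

Call the three points A, B, C in the order given.
Side lengths²: AB² = 325, AC² = 130, BC² = 65.
Since AB² = 325 ≥ 130 + 65 = 195, the angle opposite AB is not acute, so the smallest enclosing circle has AB as diameter.
Centre = midpoint of AB = (-2, 0.5), r² = 325/4 = 81.25.
Area = π·r² = π·81.25 ≈ 255.25.

255.25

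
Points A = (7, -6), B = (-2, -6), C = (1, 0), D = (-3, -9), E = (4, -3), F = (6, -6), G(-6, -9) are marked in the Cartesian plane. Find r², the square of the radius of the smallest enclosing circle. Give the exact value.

45.1953125

By Welzl's lemma the MEC is supported by two points (diametrically opposite) or three points (on a circumcircle).
The minimum enclosing circle is determined by three boundary points: A, C, G.
Their circumcentre is (0.3125, -6.6875) with r² = 45.1953125.
The farthest remaining point F is at distance² 32.8203125 ≤ 45.1953125.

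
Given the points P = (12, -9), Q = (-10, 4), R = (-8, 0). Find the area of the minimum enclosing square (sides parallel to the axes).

484

The bounding box has width 22 and height 13.
An axis-aligned square enclosing the set must have side ≥ max(width, height).
So the minimum side is max(22, 13) = 22.
Area = 22² = 484.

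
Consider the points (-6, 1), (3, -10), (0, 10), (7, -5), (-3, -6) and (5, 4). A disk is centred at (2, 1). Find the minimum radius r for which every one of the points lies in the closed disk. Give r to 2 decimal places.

The required radius is the distance from (2, 1) to the farthest point.
Squared distances: 64, 122, 85, 61, 74, 18.
Maximum is 122, attained at (3, -10).
r = √122 ≈ 11.05.

11.05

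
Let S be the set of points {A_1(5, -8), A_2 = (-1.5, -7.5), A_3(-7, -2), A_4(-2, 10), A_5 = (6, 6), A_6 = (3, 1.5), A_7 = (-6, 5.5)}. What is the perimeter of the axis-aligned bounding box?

Width = max x − min x = 6 − (-7) = 13.
Height = max y − min y = 10 − (-8) = 18.
Perimeter = 2(13 + 18) = 62.

62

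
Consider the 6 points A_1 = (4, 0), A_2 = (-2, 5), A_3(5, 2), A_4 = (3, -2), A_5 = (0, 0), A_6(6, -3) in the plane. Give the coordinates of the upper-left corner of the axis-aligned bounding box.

(-2, 5)

x-range [-2, 6], y-range [-3, 5].
The upper-left corner is (-2, 5).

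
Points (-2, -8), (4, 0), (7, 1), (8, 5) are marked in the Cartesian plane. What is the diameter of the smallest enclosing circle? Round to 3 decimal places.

16.401

The farthest pair is (-2, -8)–(8, 5) with squared distance 269. The circle on this segment as diameter has centre (3, -1.5) and r² = 269/4 = 67.25.
Check (4, 0): distance² to centre = 3.25 ≤ 67.25, so it lies inside.
All remaining points lie in this disk, and no smaller disk contains both endpoints, so this is the minimum enclosing circle.
Diameter = 2r = 2√(67.25) ≈ 16.401.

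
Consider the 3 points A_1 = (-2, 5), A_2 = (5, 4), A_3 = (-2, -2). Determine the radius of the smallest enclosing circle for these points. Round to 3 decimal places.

4.657

Side lengths²: A_1A_2² = 50, A_1A_3² = 49, A_2A_3² = 85.
Since A_2A_3² = 85 < 50 + 49 = 99, the triangle is acute, so the smallest enclosing circle is the circumcircle.
Circumcentre = (15/14, 1.5), r² = 2125/98.
r = √(2125/98) ≈ 4.657.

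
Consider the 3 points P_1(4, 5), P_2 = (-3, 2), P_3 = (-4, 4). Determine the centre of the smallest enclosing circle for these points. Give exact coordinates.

Side lengths²: P_1P_2² = 58, P_1P_3² = 65, P_2P_3² = 5.
Since P_1P_3² = 65 ≥ 58 + 5 = 63, the angle opposite P_1P_3 is not acute, so the smallest enclosing circle has P_1P_3 as diameter.
Centre = midpoint of P_1P_3 = (0, 4.5), r² = 65/4 = 16.25.
Centre = (0, 4.5).

(0, 4.5)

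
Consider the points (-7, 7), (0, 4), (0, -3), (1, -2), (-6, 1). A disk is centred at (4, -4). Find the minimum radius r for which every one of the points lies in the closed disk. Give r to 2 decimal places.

15.56

The required radius is the distance from (4, -4) to the farthest point.
Squared distances: 242, 80, 17, 13, 125.
Maximum is 242, attained at (-7, 7).
r = √242 ≈ 15.56.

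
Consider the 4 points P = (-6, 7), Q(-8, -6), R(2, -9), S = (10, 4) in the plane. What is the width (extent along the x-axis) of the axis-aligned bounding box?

max x = 10, min x = -8, so width = 18.

18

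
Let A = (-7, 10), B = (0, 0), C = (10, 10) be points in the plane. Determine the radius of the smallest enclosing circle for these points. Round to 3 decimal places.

Side lengths²: AB² = 149, AC² = 289, BC² = 200.
Since AC² = 289 < 200 + 149 = 349, the triangle is acute, so the smallest enclosing circle is the circumcircle.
Circumcentre = (1.5, 8.5), r² = 74.5.
r = √(74.5) ≈ 8.631.

8.631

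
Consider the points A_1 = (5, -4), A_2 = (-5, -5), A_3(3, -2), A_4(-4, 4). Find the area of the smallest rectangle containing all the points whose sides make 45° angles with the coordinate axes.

In coordinates u = x + y, v = x − y the rectangle is axis-aligned; the map (x,y)→(u,v) scales areas by 2.
u-values: 1, -10, 1, 0; range = 1 − (-10) = 11.
v-values: 9, 0, 5, -8; range = 9 − (-8) = 17.
Area = (11 × 17) / 2 = 93.5.

93.5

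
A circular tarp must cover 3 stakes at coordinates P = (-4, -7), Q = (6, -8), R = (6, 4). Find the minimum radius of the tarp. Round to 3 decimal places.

7.470

Side lengths²: PQ² = 101, PR² = 221, QR² = 144.
Since PR² = 221 < 144 + 101 = 245, the triangle is acute, so the smallest enclosing circle is the circumcircle.
Circumcentre = (1.55, -2), r² = 55.8025.
r = √(55.8025) ≈ 7.470.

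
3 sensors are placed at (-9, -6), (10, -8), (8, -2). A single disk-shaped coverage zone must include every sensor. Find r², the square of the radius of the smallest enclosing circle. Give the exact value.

91.25

Call the three points A, B, C in the order given.
Side lengths²: AB² = 365, AC² = 305, BC² = 40.
Since AB² = 365 ≥ 305 + 40 = 345, the angle opposite AB is not acute, so the smallest enclosing circle has AB as diameter.
Centre = midpoint of AB = (0.5, -7), r² = 365/4 = 91.25.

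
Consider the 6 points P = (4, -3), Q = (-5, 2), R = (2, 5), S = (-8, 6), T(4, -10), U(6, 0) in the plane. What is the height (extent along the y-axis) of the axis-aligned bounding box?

max y = 6, min y = -10, so height = 16.

16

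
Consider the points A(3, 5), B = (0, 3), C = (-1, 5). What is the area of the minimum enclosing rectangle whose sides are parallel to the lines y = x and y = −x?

10

In coordinates u = x + y, v = x − y the rectangle is axis-aligned; the map (x,y)→(u,v) scales areas by 2.
u-values: 8, 3, 4; range = 8 − 3 = 5.
v-values: -2, -3, -6; range = -2 − (-6) = 4.
Area = (5 × 4) / 2 = 10.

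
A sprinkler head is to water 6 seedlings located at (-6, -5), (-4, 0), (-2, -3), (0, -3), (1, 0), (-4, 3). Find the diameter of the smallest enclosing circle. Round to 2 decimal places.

8.99

By Welzl's lemma the MEC is supported by two points (diametrically opposite) or three points (on a circumcircle).
The minimum enclosing circle is determined by three boundary points: (-6, -5), (1, 0), (-4, 3).
Their circumcentre is (-75/23, -33/23) with r² = 10693/529.
The farthest remaining point (0, -3) is at distance² 6921/529 ≤ 10693/529.
Diameter = 2r = 2√(10693/529) ≈ 8.99.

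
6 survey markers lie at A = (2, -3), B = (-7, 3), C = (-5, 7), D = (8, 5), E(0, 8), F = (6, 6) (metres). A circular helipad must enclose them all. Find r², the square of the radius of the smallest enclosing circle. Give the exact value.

57.25

By Welzl's lemma the MEC is supported by two points (diametrically opposite) or three points (on a circumcircle).
The farthest pair is B–D with squared distance 229. The circle on this segment as diameter has centre (0.5, 4) and r² = 229/4 = 57.25.
Check A: distance² to centre = 51.25 ≤ 57.25, so it lies inside.
All remaining points lie in this disk, and no smaller disk contains both endpoints, so this is the minimum enclosing circle.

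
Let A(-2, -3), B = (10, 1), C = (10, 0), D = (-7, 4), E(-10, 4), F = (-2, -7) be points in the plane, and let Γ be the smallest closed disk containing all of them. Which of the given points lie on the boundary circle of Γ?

C, E

The minimum enclosing circle of a finite set is fixed by two of the points (as a diameter) or three (as a circumcircle).
The farthest pair is C–E with squared distance 416. The circle on this segment as diameter has centre (0, 2) and r² = 416/4 = 104.
Check A: distance² to centre = 29 ≤ 104, so it lies inside.
All remaining points lie in this disk, and no smaller disk contains both endpoints, so this is the minimum enclosing circle.
The points at distance exactly r from the centre are C, E — 2 points.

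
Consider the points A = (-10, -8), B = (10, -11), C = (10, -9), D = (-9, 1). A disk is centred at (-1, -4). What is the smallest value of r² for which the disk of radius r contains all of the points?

170

The required radius is the distance from (-1, -4) to the farthest point.
Squared distances: 97, 170, 146, 89.
Maximum is 170, attained at B.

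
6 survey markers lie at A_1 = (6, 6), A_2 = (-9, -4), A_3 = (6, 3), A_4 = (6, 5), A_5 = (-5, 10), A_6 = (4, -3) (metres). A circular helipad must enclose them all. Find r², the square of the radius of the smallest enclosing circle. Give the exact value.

The minimum enclosing circle is determined by three boundary points: A_1, A_2, A_5.
Their circumcentre is (-63/34, 26/17) with r² = 94393/1156.
The farthest remaining point A_4 is at distance² 85213/1156 ≤ 94393/1156.

94393/1156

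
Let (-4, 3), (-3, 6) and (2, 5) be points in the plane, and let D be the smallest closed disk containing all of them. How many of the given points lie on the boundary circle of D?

Call the three points A, B, C in the order given.
Side lengths²: AB² = 10, AC² = 40, BC² = 26.
Since AC² = 40 ≥ 26 + 10 = 36, the angle opposite AC is not acute, so the smallest enclosing circle has AC as diameter.
Centre = midpoint of AC = (-1, 4), r² = 40/4 = 10.
The points at distance exactly r from the centre are (-4, 3), (2, 5) — 2 points.

2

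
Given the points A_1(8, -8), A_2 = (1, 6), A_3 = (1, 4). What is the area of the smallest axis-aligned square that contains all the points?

196

The bounding box has width 7 and height 14.
An axis-aligned square enclosing the set must have side ≥ max(width, height).
So the minimum side is max(7, 14) = 14.
Area = 14² = 196.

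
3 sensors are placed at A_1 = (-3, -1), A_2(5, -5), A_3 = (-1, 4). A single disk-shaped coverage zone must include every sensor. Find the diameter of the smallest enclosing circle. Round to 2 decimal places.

10.82

Side lengths²: A_1A_2² = 80, A_1A_3² = 29, A_2A_3² = 117.
Since A_2A_3² = 117 ≥ 80 + 29 = 109, the angle opposite A_2A_3 is not acute, so the smallest enclosing circle has A_2A_3 as diameter.
Centre = midpoint of A_2A_3 = (2, -0.5), r² = 117/4 = 29.25.
Diameter = 2r = 2√(29.25) ≈ 10.82.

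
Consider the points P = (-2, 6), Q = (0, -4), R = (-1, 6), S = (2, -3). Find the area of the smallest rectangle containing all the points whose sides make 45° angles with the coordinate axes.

58.5

In coordinates u = x + y, v = x − y the rectangle is axis-aligned; the map (x,y)→(u,v) scales areas by 2.
u-values: 4, -4, 5, -1; range = 5 − (-4) = 9.
v-values: -8, 4, -7, 5; range = 5 − (-8) = 13.
Area = (9 × 13) / 2 = 58.5.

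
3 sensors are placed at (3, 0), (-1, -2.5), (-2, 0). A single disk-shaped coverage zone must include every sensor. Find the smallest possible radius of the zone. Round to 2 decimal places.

Call the three points A, B, C in the order given.
Side lengths²: AB² = 22.25, AC² = 25, BC² = 7.25.
Since AC² = 25 < 22.25 + 7.25 = 29.5, the triangle is acute, so the smallest enclosing circle is the circumcircle.
Circumcentre = (0.5, -0.45), r² = 6.4525.
r = √(6.4525) ≈ 2.54.

2.54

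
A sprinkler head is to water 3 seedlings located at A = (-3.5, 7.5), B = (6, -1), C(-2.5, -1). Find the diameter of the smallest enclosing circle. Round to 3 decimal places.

12.748

Side lengths²: AB² = 162.5, AC² = 73.25, BC² = 72.25.
Since AB² = 162.5 ≥ 73.25 + 72.25 = 145.5, the angle opposite AB is not acute, so the smallest enclosing circle has AB as diameter.
Centre = midpoint of AB = (1.25, 3.25), r² = 162.5/4 = 40.625.
Diameter = 2r = 2√(40.625) ≈ 12.748.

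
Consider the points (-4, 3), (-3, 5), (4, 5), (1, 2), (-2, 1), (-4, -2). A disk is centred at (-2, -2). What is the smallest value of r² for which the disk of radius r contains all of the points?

85

The required radius is the distance from (-2, -2) to the farthest point.
Squared distances: 29, 50, 85, 25, 9, 4.
Maximum is 85, attained at (4, 5).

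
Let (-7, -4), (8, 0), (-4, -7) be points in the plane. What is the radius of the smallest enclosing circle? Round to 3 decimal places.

Call the three points A, B, C in the order given.
Side lengths²: AB² = 241, AC² = 18, BC² = 193.
Since AB² = 241 ≥ 193 + 18 = 211, the angle opposite AB is not acute, so the smallest enclosing circle has AB as diameter.
Centre = midpoint of AB = (0.5, -2), r² = 241/4 = 60.25.
r = √(60.25) ≈ 7.762.

7.762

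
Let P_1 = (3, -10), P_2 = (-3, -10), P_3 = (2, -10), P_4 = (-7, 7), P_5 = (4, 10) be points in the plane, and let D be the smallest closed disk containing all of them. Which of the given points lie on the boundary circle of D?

P_2, P_5

The minimum enclosing circle of a finite set is fixed by two of the points (as a diameter) or three (as a circumcircle).
The farthest pair is P_2–P_5 with squared distance 449. The circle on this segment as diameter has centre (0.5, 0) and r² = 449/4 = 112.25.
Check P_1: distance² to centre = 106.25 ≤ 112.25, so it lies inside.
All remaining points lie in this disk, and no smaller disk contains both endpoints, so this is the minimum enclosing circle.
The points at distance exactly r from the centre are P_2, P_5 — 2 points.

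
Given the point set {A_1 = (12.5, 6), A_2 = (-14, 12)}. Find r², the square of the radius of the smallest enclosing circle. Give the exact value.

184.5625

The smallest circle enclosing two points has them as diameter endpoints.
Centre = midpoint = (-0.75, 9); r² = |A_1A_2|²/4 = 738.25/4 = 184.5625.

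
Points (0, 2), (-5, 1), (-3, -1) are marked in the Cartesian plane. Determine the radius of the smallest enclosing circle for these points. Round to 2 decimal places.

2.55

Call the three points A, B, C in the order given.
Side lengths²: AB² = 26, AC² = 18, BC² = 8.
Since AB² = 26 ≥ 18 + 8 = 26, the angle opposite AB is not acute, so the smallest enclosing circle has AB as diameter.
Centre = midpoint of AB = (-2.5, 1.5), r² = 26/4 = 6.5.
r = √(6.5) ≈ 2.55.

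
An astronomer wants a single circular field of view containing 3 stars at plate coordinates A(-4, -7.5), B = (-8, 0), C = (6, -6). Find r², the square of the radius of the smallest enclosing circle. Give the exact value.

58

Side lengths²: AB² = 72.25, AC² = 102.25, BC² = 232.
Since BC² = 232 ≥ 102.25 + 72.25 = 174.5, the angle opposite BC is not acute, so the smallest enclosing circle has BC as diameter.
Centre = midpoint of BC = (-1, -3), r² = 232/4 = 58.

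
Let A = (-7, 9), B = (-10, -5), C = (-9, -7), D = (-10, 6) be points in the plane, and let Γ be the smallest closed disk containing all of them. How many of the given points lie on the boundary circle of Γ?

By Welzl's lemma the MEC is supported by two points (diametrically opposite) or three points (on a circumcircle).
The farthest pair is A–C with squared distance 260. The circle on this segment as diameter has centre (-8, 1) and r² = 260/4 = 65.
Check B: distance² to centre = 40 ≤ 65, so it lies inside.
All remaining points lie in this disk, and no smaller disk contains both endpoints, so this is the minimum enclosing circle.
The points at distance exactly r from the centre are A, C — 2 points.

2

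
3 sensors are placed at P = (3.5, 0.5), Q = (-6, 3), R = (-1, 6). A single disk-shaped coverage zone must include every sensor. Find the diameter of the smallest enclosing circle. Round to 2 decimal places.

9.82

Side lengths²: PQ² = 96.5, PR² = 50.5, QR² = 34.
Since PQ² = 96.5 ≥ 50.5 + 34 = 84.5, the angle opposite PQ is not acute, so the smallest enclosing circle has PQ as diameter.
Centre = midpoint of PQ = (-1.25, 1.75), r² = 96.5/4 = 24.125.
Diameter = 2r = 2√(24.125) ≈ 9.82.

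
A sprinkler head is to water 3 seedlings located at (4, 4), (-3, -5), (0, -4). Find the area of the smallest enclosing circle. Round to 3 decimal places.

Call the three points A, B, C in the order given.
Side lengths²: AB² = 130, AC² = 80, BC² = 10.
Since AB² = 130 ≥ 80 + 10 = 90, the angle opposite AB is not acute, so the smallest enclosing circle has AB as diameter.
Centre = midpoint of AB = (0.5, -0.5), r² = 130/4 = 32.5.
Area = π·r² = π·32.5 ≈ 102.102.

102.102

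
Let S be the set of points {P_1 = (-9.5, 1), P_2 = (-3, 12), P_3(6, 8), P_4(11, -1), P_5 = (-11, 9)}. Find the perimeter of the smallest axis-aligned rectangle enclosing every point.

70

Width = max x − min x = 11 − (-11) = 22.
Height = max y − min y = 12 − (-1) = 13.
Perimeter = 2(22 + 13) = 70.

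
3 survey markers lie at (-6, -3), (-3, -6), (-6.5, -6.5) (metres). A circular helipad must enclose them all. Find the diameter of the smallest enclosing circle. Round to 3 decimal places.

4.419

Call the three points A, B, C in the order given.
Side lengths²: AB² = 18, AC² = 12.5, BC² = 12.5.
Since AB² = 18 < 12.5 + 12.5 = 25, the triangle is acute, so the smallest enclosing circle is the circumcircle.
Circumcentre = (-4.9375, -4.9375), r² = 4.8828125.
Diameter = 2r = 2√(4.8828125) ≈ 4.419.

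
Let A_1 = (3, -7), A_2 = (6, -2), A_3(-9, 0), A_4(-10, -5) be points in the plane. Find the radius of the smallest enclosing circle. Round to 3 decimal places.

8.139

The minimum enclosing circle of a finite set is fixed by two of the points (as a diameter) or three (as a circumcircle).
The farthest pair is A_2–A_4 with squared distance 265. The circle on this segment as diameter has centre (-2, -3.5) and r² = 265/4 = 66.25.
Check A_1: distance² to centre = 37.25 ≤ 66.25, so it lies inside.
All remaining points lie in this disk, and no smaller disk contains both endpoints, so this is the minimum enclosing circle.
r = √(66.25) ≈ 8.139.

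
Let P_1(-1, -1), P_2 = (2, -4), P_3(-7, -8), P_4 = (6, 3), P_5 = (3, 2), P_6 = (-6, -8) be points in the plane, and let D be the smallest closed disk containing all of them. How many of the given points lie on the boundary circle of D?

The farthest pair is P_3–P_4 with squared distance 290. The circle on this segment as diameter has centre (-0.5, -2.5) and r² = 290/4 = 72.5.
Check P_1: distance² to centre = 2.5 ≤ 72.5, so it lies inside.
All remaining points lie in this disk, and no smaller disk contains both endpoints, so this is the minimum enclosing circle.
The points at distance exactly r from the centre are P_3, P_4 — 2 points.

2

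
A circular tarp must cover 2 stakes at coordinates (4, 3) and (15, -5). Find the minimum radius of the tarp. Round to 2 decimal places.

The smallest circle enclosing two points has them as diameter endpoints.
Centre = midpoint = (9.5, -1); r² = |(4, 3)−(15, -5)|²/4 = 185/4 = 46.25.
r = √(46.25) ≈ 6.80.

6.80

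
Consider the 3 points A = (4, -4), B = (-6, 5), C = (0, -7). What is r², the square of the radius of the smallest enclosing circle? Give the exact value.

22625/484

Side lengths²: AB² = 181, AC² = 25, BC² = 180.
Since AB² = 181 < 180 + 25 = 205, the triangle is acute, so the smallest enclosing circle is the circumcircle.
Circumcentre = (-20/11, -9/22), r² = 22625/484.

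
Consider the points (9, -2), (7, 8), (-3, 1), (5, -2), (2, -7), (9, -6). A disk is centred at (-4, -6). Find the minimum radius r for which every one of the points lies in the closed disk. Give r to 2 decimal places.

The required radius is the distance from (-4, -6) to the farthest point.
Squared distances: 185, 317, 50, 97, 37, 169.
Maximum is 317, attained at (7, 8).
r = √317 ≈ 17.80.

17.80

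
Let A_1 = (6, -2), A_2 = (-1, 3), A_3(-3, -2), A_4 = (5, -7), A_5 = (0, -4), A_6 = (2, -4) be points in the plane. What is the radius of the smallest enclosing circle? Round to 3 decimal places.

The farthest pair is A_2–A_4 with squared distance 136. The circle on this segment as diameter has centre (2, -2) and r² = 136/4 = 34.
Check A_1: distance² to centre = 16 ≤ 34, so it lies inside.
All remaining points lie in this disk, and no smaller disk contains both endpoints, so this is the minimum enclosing circle.
r = √34 ≈ 5.831.

5.831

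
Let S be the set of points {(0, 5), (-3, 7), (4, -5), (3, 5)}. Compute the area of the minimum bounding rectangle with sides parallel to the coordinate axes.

84

x ranges over [-3, 4], width 7.
y ranges over [-5, 7], height 12.
Area = 7 × 12 = 84.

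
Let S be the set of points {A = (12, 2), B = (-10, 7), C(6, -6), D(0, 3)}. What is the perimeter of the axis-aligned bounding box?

Width = max x − min x = 12 − (-10) = 22.
Height = max y − min y = 7 − (-6) = 13.
Perimeter = 2(22 + 13) = 70.

70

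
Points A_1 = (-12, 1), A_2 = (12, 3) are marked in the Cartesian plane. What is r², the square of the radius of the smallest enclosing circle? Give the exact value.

The smallest circle enclosing two points has them as diameter endpoints.
Centre = midpoint = (0, 2); r² = |A_1A_2|²/4 = 580/4 = 145.

145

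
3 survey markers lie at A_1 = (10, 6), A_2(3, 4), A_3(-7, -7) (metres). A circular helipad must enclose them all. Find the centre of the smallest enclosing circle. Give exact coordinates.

Side lengths²: A_1A_2² = 53, A_1A_3² = 458, A_2A_3² = 221.
Since A_1A_3² = 458 ≥ 221 + 53 = 274, the angle opposite A_1A_3 is not acute, so the smallest enclosing circle has A_1A_3 as diameter.
Centre = midpoint of A_1A_3 = (1.5, -0.5), r² = 458/4 = 114.5.
Centre = (1.5, -0.5).

(1.5, -0.5)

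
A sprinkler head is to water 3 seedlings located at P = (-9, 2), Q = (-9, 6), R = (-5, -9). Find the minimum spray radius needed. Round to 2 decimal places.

Side lengths²: PQ² = 16, PR² = 137, QR² = 241.
Since QR² = 241 ≥ 137 + 16 = 153, the angle opposite QR is not acute, so the smallest enclosing circle has QR as diameter.
Centre = midpoint of QR = (-7, -1.5), r² = 241/4 = 60.25.
r = √(60.25) ≈ 7.76.

7.76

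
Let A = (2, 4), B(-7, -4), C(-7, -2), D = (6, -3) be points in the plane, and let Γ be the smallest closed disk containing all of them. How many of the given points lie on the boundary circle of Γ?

The minimum enclosing circle is determined by three boundary points: A, B, D.
Their circumcentre is (-23/38, -81/38) with r² = 32045/722.
The farthest remaining point C is at distance² 29537/722 ≤ 32045/722.
The points at distance exactly r from the centre are A, B, D — 3 points.

3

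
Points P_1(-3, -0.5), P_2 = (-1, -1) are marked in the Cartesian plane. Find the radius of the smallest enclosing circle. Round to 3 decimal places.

1.031

The smallest circle enclosing two points has them as diameter endpoints.
Centre = midpoint = (-2, -0.75); r² = |P_1P_2|²/4 = 4.25/4 = 1.0625.
r = √(1.0625) ≈ 1.031.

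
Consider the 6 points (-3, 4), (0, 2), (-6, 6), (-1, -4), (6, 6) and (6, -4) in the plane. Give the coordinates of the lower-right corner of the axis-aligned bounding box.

x-range [-6, 6], y-range [-4, 6].
The lower-right corner is (6, -4).

(6, -4)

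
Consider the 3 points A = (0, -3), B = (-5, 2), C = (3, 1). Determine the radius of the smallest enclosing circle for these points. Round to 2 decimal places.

Side lengths²: AB² = 50, AC² = 25, BC² = 65.
Since BC² = 65 < 50 + 25 = 75, the triangle is acute, so the smallest enclosing circle is the circumcircle.
Circumcentre = (-15/14, 13/14), r² = 1625/98.
r = √(1625/98) ≈ 4.07.

4.07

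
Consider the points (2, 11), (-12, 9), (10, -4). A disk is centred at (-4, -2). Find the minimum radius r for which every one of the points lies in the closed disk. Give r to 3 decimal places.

The required radius is the distance from (-4, -2) to the farthest point.
Squared distances: 205, 185, 200.
Maximum is 205, attained at (2, 11).
r = √205 ≈ 14.318.

14.318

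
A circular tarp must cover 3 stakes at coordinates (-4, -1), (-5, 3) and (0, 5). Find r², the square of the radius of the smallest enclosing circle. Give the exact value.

Call the three points A, B, C in the order given.
Side lengths²: AB² = 17, AC² = 52, BC² = 29.
Since AC² = 52 ≥ 29 + 17 = 46, the angle opposite AC is not acute, so the smallest enclosing circle has AC as diameter.
Centre = midpoint of AC = (-2, 2), r² = 52/4 = 13.

13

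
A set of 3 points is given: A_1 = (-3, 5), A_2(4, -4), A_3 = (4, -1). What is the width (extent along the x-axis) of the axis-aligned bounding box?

max x = 4, min x = -3, so width = 7.

7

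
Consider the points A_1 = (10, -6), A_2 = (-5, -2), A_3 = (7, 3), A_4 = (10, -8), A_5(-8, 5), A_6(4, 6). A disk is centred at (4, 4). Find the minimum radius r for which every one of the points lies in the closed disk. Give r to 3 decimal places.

13.416

The required radius is the distance from (4, 4) to the farthest point.
Squared distances: 136, 117, 10, 180, 145, 4.
Maximum is 180, attained at A_4.
r = √180 ≈ 13.416.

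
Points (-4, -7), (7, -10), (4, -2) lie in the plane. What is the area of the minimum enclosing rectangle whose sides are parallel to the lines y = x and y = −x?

91

In coordinates u = x + y, v = x − y the rectangle is axis-aligned; the map (x,y)→(u,v) scales areas by 2.
u-values: -11, -3, 2; range = 2 − (-11) = 13.
v-values: 3, 17, 6; range = 17 − 3 = 14.
Area = (13 × 14) / 2 = 91.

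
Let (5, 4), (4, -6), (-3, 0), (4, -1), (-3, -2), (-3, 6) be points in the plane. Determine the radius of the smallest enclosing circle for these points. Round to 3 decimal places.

6.946

By Welzl's lemma the MEC is supported by two points (diametrically opposite) or three points (on a circumcircle).
The farthest pair is (4, -6)–(-3, 6) with squared distance 193. The circle on this segment as diameter has centre (0.5, 0) and r² = 193/4 = 48.25.
Check (5, 4): distance² to centre = 36.25 ≤ 48.25, so it lies inside.
All remaining points lie in this disk, and no smaller disk contains both endpoints, so this is the minimum enclosing circle.
r = √(48.25) ≈ 6.946.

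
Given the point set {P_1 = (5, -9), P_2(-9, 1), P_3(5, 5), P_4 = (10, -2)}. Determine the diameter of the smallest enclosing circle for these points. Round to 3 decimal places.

The farthest pair is P_2–P_4 with squared distance 370. The circle on this segment as diameter has centre (0.5, -0.5) and r² = 370/4 = 92.5.
Check P_1: distance² to centre = 92.5 ≤ 92.5, so it lies inside.
All remaining points lie in this disk, and no smaller disk contains both endpoints, so this is the minimum enclosing circle.
Diameter = 2r = 2√(92.5) ≈ 19.235.

19.235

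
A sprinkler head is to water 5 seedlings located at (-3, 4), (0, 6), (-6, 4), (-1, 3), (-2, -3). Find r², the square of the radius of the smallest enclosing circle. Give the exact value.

22.1

The minimum enclosing circle of a finite set is fixed by two of the points (as a diameter) or three (as a circumcircle).
The minimum enclosing circle is determined by three boundary points: (0, 6), (-6, 4), (-2, -3).
Their circumcentre is (-1.9, 1.7) with r² = 22.1.
The farthest remaining point (-3, 4) is at distance² 6.5 ≤ 22.1.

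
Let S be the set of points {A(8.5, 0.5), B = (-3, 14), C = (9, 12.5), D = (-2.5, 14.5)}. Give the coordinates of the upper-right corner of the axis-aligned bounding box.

x-range [-3, 9], y-range [0.5, 14.5].
The upper-right corner is (9, 14.5).

(9, 14.5)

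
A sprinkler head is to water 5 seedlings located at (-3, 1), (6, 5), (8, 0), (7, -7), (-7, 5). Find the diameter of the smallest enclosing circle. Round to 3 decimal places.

18.439

The farthest pair is (7, -7)–(-7, 5) with squared distance 340. The circle on this segment as diameter has centre (0, -1) and r² = 340/4 = 85.
Check (-3, 1): distance² to centre = 13 ≤ 85, so it lies inside.
All remaining points lie in this disk, and no smaller disk contains both endpoints, so this is the minimum enclosing circle.
Diameter = 2r = 2√85 ≈ 18.439.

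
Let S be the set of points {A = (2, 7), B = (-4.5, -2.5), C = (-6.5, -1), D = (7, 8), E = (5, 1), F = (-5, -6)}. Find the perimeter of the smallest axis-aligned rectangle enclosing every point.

Width = max x − min x = 7 − (-6.5) = 13.5.
Height = max y − min y = 8 − (-6) = 14.
Perimeter = 2(13.5 + 14) = 55.

55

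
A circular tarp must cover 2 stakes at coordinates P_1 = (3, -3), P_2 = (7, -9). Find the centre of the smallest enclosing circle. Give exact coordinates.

(5, -6)

The smallest circle enclosing two points has them as diameter endpoints.
Centre = midpoint = (5, -6); r² = |P_1P_2|²/4 = 52/4 = 13.
Centre = (5, -6).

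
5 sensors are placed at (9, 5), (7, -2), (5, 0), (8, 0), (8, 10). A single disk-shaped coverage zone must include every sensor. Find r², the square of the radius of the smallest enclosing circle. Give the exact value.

36.25

The farthest pair is (7, -2)–(8, 10) with squared distance 145. The circle on this segment as diameter has centre (7.5, 4) and r² = 145/4 = 36.25.
Check (9, 5): distance² to centre = 3.25 ≤ 36.25, so it lies inside.
All remaining points lie in this disk, and no smaller disk contains both endpoints, so this is the minimum enclosing circle.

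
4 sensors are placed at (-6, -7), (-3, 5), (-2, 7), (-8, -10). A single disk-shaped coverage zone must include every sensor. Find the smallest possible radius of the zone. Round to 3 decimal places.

9.014

By Welzl's lemma the MEC is supported by two points (diametrically opposite) or three points (on a circumcircle).
The farthest pair is (-2, 7)–(-8, -10) with squared distance 325. The circle on this segment as diameter has centre (-5, -1.5) and r² = 325/4 = 81.25.
Check (-6, -7): distance² to centre = 31.25 ≤ 81.25, so it lies inside.
All remaining points lie in this disk, and no smaller disk contains both endpoints, so this is the minimum enclosing circle.
r = √(81.25) ≈ 9.014.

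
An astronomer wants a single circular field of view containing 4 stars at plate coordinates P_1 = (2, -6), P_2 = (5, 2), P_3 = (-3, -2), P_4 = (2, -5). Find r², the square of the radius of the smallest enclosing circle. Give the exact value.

14965/676

By Welzl's lemma the MEC is supported by two points (diametrically opposite) or three points (on a circumcircle).
The minimum enclosing circle is determined by three boundary points: P_1, P_2, P_3.
Their circumcentre is (43/26, -17/13) with r² = 14965/676.
The farthest remaining point P_4 is at distance² 9297/676 ≤ 14965/676.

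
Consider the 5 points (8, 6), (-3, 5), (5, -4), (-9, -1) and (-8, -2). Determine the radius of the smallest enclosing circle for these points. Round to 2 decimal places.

9.19

The minimum enclosing circle of a finite set is fixed by two of the points (as a diameter) or three (as a circumcircle).
The farthest pair is (8, 6)–(-9, -1) with squared distance 338. The circle on this segment as diameter has centre (-0.5, 2.5) and r² = 338/4 = 84.5.
Check (-3, 5): distance² to centre = 12.5 ≤ 84.5, so it lies inside.
All remaining points lie in this disk, and no smaller disk contains both endpoints, so this is the minimum enclosing circle.
r = √(84.5) ≈ 9.19.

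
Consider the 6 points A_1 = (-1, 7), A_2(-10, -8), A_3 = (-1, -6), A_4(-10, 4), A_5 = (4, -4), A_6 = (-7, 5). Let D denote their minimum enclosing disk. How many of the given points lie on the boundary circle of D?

3

By Welzl's lemma the MEC is supported by two points (diametrically opposite) or three points (on a circumcircle).
The minimum enclosing circle is determined by three boundary points: A_1, A_2, A_5.
Their circumcentre is (-127/29, -34/29) with r² = 65773/841.
The farthest remaining point A_4 is at distance² 49069/841 ≤ 65773/841.
The points at distance exactly r from the centre are A_1, A_2, A_5 — 3 points.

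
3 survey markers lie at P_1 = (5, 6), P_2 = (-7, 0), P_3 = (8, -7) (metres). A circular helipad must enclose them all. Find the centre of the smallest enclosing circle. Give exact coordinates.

(39/29, -49/29)

Side lengths²: P_1P_2² = 180, P_1P_3² = 178, P_2P_3² = 274.
Since P_2P_3² = 274 < 180 + 178 = 358, the triangle is acute, so the smallest enclosing circle is the circumcircle.
Circumcentre = (39/29, -49/29), r² = 60965/841.
Centre = (39/29, -49/29).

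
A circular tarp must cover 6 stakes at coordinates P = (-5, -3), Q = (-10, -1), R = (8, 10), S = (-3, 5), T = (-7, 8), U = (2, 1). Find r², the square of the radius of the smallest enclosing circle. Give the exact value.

A smallest enclosing disk is always determined by at most three of the input points on its boundary.
The farthest pair is Q–R with squared distance 445. The circle on this segment as diameter has centre (-1, 4.5) and r² = 445/4 = 111.25.
Check P: distance² to centre = 72.25 ≤ 111.25, so it lies inside.
All remaining points lie in this disk, and no smaller disk contains both endpoints, so this is the minimum enclosing circle.

111.25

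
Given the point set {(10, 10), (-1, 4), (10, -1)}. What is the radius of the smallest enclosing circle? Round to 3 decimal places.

Call the three points A, B, C in the order given.
Side lengths²: AB² = 157, AC² = 121, BC² = 146.
Since AB² = 157 < 146 + 121 = 267, the triangle is acute, so the smallest enclosing circle is the circumcircle.
Circumcentre = (129/22, 4.5), r² = 11461/242.
r = √(11461/242) ≈ 6.882.

6.882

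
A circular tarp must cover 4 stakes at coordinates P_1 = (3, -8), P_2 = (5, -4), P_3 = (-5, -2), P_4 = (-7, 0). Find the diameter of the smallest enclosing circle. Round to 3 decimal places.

The minimum enclosing circle of a finite set is fixed by two of the points (as a diameter) or three (as a circumcircle).
The minimum enclosing circle is determined by three boundary points: P_1, P_2, P_4.
Their circumcentre is (-10/7, -23/7) with r² = 2050/49.
The farthest remaining point P_3 is at distance² 706/49 ≤ 2050/49.
Diameter = 2r = 2√(2050/49) ≈ 12.936.

12.936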